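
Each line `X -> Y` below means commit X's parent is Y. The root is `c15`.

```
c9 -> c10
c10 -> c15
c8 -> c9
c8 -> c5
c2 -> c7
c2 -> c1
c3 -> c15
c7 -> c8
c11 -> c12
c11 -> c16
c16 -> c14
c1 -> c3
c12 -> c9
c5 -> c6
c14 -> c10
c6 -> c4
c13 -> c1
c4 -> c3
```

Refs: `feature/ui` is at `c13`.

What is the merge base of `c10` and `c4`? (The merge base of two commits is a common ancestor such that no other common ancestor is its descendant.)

Ancestors of c10: {c10, c15}.
Ancestors of c4: {c15, c3, c4}.
Common ancestors: {c15}.
The only common ancestor is c15, so it is the merge base.

c15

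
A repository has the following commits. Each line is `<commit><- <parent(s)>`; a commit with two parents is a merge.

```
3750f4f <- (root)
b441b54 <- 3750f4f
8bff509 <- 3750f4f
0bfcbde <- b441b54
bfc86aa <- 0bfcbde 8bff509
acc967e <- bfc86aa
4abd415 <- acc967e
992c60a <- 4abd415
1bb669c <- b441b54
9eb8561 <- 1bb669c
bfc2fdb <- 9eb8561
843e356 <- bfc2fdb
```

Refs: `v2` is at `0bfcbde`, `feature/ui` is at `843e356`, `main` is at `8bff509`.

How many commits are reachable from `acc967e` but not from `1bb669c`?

4

Reachable from acc967e: {0bfcbde, 3750f4f, 8bff509, acc967e, b441b54, bfc86aa}.
Reachable from 1bb669c: {1bb669c, 3750f4f, b441b54}.
In acc967e's history but not 1bb669c's: {0bfcbde, 8bff509, acc967e, bfc86aa} — 4 commits.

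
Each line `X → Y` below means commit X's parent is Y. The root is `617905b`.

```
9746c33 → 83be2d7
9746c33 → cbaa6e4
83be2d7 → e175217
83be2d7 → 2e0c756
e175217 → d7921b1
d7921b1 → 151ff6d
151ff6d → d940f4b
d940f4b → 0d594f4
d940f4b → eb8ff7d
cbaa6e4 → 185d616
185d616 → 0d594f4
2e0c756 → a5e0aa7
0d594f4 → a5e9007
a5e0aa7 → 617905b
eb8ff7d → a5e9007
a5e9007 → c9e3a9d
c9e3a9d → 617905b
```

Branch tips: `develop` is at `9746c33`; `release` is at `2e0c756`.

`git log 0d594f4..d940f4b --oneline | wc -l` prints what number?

Reachable from d940f4b: {0d594f4, 617905b, a5e9007, c9e3a9d, d940f4b, eb8ff7d}.
Reachable from 0d594f4: {0d594f4, 617905b, a5e9007, c9e3a9d}.
In d940f4b's history but not 0d594f4's: {d940f4b, eb8ff7d} — 2 commits.

2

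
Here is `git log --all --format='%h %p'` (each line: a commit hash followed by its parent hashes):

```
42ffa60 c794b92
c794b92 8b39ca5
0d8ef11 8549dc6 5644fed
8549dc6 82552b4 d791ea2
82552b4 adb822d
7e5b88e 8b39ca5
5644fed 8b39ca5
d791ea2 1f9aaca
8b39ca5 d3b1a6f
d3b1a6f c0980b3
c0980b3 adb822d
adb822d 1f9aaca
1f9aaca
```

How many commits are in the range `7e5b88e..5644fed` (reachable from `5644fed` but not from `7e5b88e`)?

Reachable from 5644fed: {1f9aaca, 5644fed, 8b39ca5, adb822d, c0980b3, d3b1a6f}.
Reachable from 7e5b88e: {1f9aaca, 7e5b88e, 8b39ca5, adb822d, c0980b3, d3b1a6f}.
In 5644fed's history but not 7e5b88e's: {5644fed} — 1 commit.

1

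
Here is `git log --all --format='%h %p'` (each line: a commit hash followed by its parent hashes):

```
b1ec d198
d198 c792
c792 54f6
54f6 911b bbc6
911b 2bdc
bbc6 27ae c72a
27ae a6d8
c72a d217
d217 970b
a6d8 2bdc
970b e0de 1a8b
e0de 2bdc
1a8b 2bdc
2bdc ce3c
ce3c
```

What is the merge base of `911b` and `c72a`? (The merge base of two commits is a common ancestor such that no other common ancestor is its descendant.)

Ancestors of 911b: {2bdc, 911b, ce3c}.
Ancestors of c72a: {1a8b, 2bdc, 970b, c72a, ce3c, d217, e0de}.
Common ancestors: {2bdc, ce3c}.
Among these, 2bdc is not an ancestor of any other common ancestor — it is the merge base.

2bdc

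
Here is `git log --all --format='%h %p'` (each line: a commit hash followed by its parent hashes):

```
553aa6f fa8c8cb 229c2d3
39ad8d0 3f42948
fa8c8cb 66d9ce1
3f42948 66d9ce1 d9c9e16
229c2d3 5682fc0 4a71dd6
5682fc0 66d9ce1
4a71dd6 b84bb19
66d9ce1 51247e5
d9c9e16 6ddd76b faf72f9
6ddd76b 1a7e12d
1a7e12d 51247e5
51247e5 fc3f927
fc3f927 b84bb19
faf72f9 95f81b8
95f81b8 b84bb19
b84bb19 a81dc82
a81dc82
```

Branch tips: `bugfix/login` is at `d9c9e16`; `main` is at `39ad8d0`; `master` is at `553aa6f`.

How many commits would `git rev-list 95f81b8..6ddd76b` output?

Reachable from 6ddd76b: {1a7e12d, 51247e5, 6ddd76b, a81dc82, b84bb19, fc3f927}.
Reachable from 95f81b8: {95f81b8, a81dc82, b84bb19}.
In 6ddd76b's history but not 95f81b8's: {1a7e12d, 51247e5, 6ddd76b, fc3f927} — 4 commits.

4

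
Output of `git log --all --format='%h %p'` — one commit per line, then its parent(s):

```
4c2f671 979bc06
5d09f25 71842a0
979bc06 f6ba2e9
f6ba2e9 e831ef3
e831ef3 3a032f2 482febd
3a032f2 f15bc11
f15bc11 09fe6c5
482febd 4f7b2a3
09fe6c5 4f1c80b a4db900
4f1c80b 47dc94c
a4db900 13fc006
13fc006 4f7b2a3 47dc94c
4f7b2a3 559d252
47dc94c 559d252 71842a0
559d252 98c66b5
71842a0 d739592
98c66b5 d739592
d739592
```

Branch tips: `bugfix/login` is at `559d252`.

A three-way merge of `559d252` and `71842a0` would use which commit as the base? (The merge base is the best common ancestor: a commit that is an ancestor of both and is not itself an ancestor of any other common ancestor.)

d739592

Ancestors of 559d252: {559d252, 98c66b5, d739592}.
Ancestors of 71842a0: {71842a0, d739592}.
Common ancestors: {d739592}.
The only common ancestor is d739592, so it is the merge base.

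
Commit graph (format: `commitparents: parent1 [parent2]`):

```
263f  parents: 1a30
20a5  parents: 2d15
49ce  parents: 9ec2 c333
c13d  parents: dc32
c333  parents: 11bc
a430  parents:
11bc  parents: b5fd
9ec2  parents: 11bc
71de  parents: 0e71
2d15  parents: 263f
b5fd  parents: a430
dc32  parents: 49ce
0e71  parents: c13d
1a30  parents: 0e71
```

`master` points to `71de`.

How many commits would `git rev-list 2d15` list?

Walking parent pointers from 2d15: reachable set = {0e71, 11bc, 1a30, 263f, 2d15, 49ce, 9ec2, a430, b5fd, c13d, c333, dc32}.
That is 12 commits.

12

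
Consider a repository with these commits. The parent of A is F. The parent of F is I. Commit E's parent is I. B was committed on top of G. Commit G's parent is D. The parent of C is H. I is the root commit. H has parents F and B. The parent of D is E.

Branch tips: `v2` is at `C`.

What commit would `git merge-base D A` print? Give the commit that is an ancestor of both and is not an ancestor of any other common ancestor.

Ancestors of D: {D, E, I}.
Ancestors of A: {A, F, I}.
Common ancestors: {I}.
The only common ancestor is I, so it is the merge base.

I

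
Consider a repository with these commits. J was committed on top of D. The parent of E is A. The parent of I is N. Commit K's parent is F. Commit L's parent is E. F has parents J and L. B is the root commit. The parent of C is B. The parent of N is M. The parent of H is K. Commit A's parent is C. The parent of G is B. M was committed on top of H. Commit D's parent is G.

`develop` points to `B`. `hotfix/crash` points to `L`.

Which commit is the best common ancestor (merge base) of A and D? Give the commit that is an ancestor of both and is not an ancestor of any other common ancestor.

B

Ancestors of A: {A, B, C}.
Ancestors of D: {B, D, G}.
Common ancestors: {B}.
The only common ancestor is B, so it is the merge base.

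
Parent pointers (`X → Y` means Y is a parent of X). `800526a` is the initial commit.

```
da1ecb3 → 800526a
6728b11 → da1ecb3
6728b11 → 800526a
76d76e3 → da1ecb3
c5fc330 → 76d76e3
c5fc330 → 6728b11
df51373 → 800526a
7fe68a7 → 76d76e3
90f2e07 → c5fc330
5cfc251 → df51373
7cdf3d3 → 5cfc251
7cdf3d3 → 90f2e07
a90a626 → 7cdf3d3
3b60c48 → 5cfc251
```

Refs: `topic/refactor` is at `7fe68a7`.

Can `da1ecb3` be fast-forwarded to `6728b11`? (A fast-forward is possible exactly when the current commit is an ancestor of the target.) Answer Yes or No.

Yes

A fast-forward from da1ecb3 to 6728b11 is possible iff da1ecb3 is an ancestor of 6728b11.
Ancestors of 6728b11: {6728b11, 800526a, da1ecb3}.
da1ecb3 is among them, so fast-forward is possible.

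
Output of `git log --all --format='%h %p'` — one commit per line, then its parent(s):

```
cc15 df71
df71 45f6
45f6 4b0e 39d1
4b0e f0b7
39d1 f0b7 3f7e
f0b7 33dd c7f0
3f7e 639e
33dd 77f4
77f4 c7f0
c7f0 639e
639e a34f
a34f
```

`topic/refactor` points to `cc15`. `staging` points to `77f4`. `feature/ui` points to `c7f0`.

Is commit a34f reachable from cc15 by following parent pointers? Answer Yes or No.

Yes

Ancestors of cc15 (commits reachable by following parents): {33dd, 39d1, 3f7e, 45f6, 4b0e, 639e, 77f4, a34f, c7f0, cc15, df71, f0b7}.
a34f is in that set, so it is an ancestor of cc15.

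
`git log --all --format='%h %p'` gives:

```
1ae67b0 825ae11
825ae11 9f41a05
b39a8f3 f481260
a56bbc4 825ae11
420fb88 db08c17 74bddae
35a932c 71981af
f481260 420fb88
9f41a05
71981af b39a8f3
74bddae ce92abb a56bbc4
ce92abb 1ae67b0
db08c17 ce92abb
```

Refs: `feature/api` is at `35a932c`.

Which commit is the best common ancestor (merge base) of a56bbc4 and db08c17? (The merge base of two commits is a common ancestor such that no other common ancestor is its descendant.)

825ae11

Ancestors of a56bbc4: {825ae11, 9f41a05, a56bbc4}.
Ancestors of db08c17: {1ae67b0, 825ae11, 9f41a05, ce92abb, db08c17}.
Common ancestors: {825ae11, 9f41a05}.
Among these, 825ae11 is not an ancestor of any other common ancestor — it is the merge base.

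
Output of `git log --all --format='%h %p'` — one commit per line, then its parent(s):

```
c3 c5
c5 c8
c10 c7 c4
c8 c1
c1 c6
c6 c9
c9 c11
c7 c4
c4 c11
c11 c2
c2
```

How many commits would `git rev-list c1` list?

5

Walking parent pointers from c1: reachable set = {c1, c11, c2, c6, c9}.
That is 5 commits.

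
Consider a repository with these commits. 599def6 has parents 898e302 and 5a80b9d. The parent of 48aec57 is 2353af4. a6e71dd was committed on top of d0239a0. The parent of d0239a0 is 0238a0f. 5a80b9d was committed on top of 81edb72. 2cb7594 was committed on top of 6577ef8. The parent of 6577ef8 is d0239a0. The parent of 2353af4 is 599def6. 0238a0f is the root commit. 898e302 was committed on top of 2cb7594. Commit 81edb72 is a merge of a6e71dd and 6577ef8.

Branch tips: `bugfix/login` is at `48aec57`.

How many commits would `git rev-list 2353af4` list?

Walking parent pointers from 2353af4: reachable set = {0238a0f, 2353af4, 2cb7594, 599def6, 5a80b9d, 6577ef8, 81edb72, 898e302, a6e71dd, d0239a0}.
That is 10 commits.

10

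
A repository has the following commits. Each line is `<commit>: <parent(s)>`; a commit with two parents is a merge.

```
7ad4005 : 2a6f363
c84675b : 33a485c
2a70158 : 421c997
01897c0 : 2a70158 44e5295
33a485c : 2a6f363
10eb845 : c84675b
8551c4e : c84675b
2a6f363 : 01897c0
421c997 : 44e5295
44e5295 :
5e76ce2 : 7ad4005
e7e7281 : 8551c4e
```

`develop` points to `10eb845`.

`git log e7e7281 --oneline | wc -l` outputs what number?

9

Walking parent pointers from e7e7281: reachable set = {01897c0, 2a6f363, 2a70158, 33a485c, 421c997, 44e5295, 8551c4e, c84675b, e7e7281}.
That is 9 commits.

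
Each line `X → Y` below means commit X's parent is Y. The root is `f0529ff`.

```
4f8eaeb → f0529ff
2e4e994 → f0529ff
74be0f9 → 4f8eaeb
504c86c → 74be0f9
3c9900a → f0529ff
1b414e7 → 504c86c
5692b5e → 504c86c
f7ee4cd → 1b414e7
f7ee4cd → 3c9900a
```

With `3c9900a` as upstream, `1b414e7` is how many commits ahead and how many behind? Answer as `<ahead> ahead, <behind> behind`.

Reachable from 1b414e7: {1b414e7, 4f8eaeb, 504c86c, 74be0f9, f0529ff}.
Reachable from 3c9900a: {3c9900a, f0529ff}.
Only in 1b414e7's history (ahead): {1b414e7, 4f8eaeb, 504c86c, 74be0f9} — 4.
Only in 3c9900a's history (behind): {3c9900a} — 1.

4 ahead, 1 behind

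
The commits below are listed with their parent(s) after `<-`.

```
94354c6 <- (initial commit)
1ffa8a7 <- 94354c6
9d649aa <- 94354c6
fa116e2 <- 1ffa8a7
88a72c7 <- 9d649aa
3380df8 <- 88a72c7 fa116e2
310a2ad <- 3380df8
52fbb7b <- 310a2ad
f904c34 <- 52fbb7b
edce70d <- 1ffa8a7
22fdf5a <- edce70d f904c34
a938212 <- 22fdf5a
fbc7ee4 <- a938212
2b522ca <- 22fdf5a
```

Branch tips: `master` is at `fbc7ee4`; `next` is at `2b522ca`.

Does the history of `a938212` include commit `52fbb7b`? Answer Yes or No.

Yes

Ancestors of a938212 (commits reachable by following parents): {1ffa8a7, 22fdf5a, 310a2ad, 3380df8, 52fbb7b, 88a72c7, 94354c6, 9d649aa, a938212, edce70d, f904c34, fa116e2}.
52fbb7b is in that set, so it is an ancestor of a938212.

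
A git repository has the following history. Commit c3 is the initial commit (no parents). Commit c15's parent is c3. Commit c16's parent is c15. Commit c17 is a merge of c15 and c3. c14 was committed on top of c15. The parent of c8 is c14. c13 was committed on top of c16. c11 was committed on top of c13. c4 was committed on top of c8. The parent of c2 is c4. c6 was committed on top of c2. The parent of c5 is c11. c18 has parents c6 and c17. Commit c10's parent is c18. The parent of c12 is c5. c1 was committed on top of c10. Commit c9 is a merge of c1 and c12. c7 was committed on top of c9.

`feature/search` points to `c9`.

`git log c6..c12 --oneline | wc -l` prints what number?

Reachable from c12: {c11, c12, c13, c15, c16, c3, c5}.
Reachable from c6: {c14, c15, c2, c3, c4, c6, c8}.
In c12's history but not c6's: {c11, c12, c13, c16, c5} — 5 commits.

5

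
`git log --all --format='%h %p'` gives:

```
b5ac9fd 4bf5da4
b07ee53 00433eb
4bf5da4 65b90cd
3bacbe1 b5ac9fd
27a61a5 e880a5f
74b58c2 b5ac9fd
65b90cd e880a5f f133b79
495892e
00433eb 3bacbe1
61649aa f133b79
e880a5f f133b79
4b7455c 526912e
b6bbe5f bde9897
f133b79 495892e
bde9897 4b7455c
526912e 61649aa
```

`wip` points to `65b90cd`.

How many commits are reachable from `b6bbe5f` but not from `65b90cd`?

Reachable from b6bbe5f: {495892e, 4b7455c, 526912e, 61649aa, b6bbe5f, bde9897, f133b79}.
Reachable from 65b90cd: {495892e, 65b90cd, e880a5f, f133b79}.
In b6bbe5f's history but not 65b90cd's: {4b7455c, 526912e, 61649aa, b6bbe5f, bde9897} — 5 commits.

5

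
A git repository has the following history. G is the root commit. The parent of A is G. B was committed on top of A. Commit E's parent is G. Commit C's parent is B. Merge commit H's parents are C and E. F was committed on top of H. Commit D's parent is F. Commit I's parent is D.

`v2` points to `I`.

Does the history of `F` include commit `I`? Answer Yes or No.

Ancestors of F: {A, B, C, E, F, G, H}.
I is not in that set, so it is not an ancestor of F.

No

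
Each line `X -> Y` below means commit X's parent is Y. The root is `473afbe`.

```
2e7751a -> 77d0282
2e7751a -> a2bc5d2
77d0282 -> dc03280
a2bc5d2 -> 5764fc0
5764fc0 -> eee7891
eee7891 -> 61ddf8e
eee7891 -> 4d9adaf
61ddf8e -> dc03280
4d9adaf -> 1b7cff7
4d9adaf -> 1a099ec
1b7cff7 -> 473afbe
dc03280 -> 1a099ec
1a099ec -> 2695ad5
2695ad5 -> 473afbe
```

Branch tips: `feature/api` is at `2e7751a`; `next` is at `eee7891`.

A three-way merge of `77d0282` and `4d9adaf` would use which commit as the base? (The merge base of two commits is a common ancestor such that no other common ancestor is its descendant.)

1a099ec

Ancestors of 77d0282: {1a099ec, 2695ad5, 473afbe, 77d0282, dc03280}.
Ancestors of 4d9adaf: {1a099ec, 1b7cff7, 2695ad5, 473afbe, 4d9adaf}.
Common ancestors: {1a099ec, 2695ad5, 473afbe}.
Among these, 1a099ec is not an ancestor of any other common ancestor — it is the merge base.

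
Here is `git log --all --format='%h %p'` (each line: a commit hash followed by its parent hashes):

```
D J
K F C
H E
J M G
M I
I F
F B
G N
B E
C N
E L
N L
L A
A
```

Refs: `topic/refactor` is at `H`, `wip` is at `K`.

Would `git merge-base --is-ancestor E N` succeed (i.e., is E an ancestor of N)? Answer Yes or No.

No

Ancestors of N: {A, L, N}.
E is not in that set, so it is not an ancestor of N.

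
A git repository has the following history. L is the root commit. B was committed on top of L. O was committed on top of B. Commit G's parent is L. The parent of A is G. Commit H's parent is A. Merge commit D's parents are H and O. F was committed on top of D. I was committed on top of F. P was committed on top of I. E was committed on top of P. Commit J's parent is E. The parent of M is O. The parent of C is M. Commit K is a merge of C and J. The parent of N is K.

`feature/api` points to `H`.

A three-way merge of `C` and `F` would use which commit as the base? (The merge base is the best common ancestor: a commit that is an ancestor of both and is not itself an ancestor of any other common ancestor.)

O

Ancestors of C: {B, C, L, M, O}.
Ancestors of F: {A, B, D, F, G, H, L, O}.
Common ancestors: {B, L, O}.
Among these, O is not an ancestor of any other common ancestor — it is the merge base.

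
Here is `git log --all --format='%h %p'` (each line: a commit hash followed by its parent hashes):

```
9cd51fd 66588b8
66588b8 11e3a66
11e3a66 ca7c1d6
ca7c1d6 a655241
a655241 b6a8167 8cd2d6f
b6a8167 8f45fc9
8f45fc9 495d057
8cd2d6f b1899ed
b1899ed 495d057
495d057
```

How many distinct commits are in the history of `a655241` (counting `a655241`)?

6

Walking parent pointers from a655241: reachable set = {495d057, 8cd2d6f, 8f45fc9, a655241, b1899ed, b6a8167}.
That is 6 commits.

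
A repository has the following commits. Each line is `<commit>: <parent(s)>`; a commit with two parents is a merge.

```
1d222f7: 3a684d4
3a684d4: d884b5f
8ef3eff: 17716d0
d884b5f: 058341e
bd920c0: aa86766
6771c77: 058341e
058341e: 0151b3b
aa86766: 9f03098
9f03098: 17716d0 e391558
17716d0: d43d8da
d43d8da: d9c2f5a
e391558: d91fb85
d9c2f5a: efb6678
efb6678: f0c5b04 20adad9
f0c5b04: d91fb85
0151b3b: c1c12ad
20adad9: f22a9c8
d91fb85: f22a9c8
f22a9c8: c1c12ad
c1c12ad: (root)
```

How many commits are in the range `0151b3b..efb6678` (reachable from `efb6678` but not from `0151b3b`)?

Reachable from efb6678: {20adad9, c1c12ad, d91fb85, efb6678, f0c5b04, f22a9c8}.
Reachable from 0151b3b: {0151b3b, c1c12ad}.
In efb6678's history but not 0151b3b's: {20adad9, d91fb85, efb6678, f0c5b04, f22a9c8} — 5 commits.

5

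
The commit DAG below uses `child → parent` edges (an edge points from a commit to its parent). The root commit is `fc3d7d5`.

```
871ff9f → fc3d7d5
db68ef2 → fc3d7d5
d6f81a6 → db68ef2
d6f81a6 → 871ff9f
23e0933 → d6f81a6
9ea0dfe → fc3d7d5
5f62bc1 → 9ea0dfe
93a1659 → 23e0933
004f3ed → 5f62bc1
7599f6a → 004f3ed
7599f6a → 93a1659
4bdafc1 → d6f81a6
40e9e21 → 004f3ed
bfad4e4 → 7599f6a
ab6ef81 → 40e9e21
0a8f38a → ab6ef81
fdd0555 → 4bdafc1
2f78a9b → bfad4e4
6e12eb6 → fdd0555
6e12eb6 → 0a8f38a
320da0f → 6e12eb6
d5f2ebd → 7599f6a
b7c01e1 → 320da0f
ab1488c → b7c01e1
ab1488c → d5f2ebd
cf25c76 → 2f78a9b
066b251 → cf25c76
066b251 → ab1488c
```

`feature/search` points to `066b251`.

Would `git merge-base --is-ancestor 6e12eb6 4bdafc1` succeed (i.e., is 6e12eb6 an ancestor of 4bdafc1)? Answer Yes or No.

No

Ancestors of 4bdafc1: {4bdafc1, 871ff9f, d6f81a6, db68ef2, fc3d7d5}.
6e12eb6 is not in that set, so it is not an ancestor of 4bdafc1.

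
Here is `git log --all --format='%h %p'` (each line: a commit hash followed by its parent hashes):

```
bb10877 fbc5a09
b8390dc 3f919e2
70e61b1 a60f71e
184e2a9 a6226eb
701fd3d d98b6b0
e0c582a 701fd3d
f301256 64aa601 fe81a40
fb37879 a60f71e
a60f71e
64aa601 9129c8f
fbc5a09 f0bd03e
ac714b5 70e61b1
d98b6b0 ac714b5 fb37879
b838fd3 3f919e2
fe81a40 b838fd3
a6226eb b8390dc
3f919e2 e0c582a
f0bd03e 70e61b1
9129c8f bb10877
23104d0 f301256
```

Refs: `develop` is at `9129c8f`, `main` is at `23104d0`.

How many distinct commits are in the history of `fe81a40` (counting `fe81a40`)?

10

Walking parent pointers from fe81a40: reachable set = {3f919e2, 701fd3d, 70e61b1, a60f71e, ac714b5, b838fd3, d98b6b0, e0c582a, fb37879, fe81a40}.
That is 10 commits.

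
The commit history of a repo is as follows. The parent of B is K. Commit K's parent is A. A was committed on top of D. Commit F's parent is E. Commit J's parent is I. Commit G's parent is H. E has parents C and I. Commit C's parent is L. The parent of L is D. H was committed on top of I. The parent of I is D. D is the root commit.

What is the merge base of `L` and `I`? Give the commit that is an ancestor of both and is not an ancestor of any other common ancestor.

D

Ancestors of L: {D, L}.
Ancestors of I: {D, I}.
Common ancestors: {D}.
The only common ancestor is D, so it is the merge base.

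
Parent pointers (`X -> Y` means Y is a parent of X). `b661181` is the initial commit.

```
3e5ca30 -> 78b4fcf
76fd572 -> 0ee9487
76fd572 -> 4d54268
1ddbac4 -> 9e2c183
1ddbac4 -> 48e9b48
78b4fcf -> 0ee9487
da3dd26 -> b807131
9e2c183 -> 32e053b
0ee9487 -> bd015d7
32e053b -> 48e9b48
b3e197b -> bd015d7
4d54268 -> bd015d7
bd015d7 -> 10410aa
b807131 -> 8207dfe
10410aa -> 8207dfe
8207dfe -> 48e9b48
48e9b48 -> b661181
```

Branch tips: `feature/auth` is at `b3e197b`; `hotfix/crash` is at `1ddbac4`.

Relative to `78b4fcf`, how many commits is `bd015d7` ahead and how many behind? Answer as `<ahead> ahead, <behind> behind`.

0 ahead, 2 behind

Reachable from bd015d7: {10410aa, 48e9b48, 8207dfe, b661181, bd015d7}.
Reachable from 78b4fcf: {0ee9487, 10410aa, 48e9b48, 78b4fcf, 8207dfe, b661181, bd015d7}.
Only in bd015d7's history (ahead): {} — 0.
Only in 78b4fcf's history (behind): {0ee9487, 78b4fcf} — 2.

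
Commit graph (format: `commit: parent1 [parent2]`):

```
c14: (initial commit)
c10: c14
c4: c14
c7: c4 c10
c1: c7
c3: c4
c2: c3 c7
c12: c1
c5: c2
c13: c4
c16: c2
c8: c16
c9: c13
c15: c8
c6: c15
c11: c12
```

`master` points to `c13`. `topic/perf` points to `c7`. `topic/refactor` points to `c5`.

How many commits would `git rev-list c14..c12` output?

Reachable from c12: {c1, c10, c12, c14, c4, c7}.
Reachable from c14: {c14}.
In c12's history but not c14's: {c1, c10, c12, c4, c7} — 5 commits.

5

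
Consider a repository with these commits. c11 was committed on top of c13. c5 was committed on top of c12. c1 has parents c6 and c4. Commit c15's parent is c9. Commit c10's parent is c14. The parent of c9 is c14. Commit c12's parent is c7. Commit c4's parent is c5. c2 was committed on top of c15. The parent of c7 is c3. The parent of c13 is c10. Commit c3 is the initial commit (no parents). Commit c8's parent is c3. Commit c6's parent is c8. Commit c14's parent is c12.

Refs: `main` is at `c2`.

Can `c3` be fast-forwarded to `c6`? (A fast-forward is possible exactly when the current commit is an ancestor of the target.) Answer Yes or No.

A fast-forward from c3 to c6 is possible iff c3 is an ancestor of c6.
Ancestors of c6: {c3, c6, c8}.
c3 is among them, so fast-forward is possible.

Yes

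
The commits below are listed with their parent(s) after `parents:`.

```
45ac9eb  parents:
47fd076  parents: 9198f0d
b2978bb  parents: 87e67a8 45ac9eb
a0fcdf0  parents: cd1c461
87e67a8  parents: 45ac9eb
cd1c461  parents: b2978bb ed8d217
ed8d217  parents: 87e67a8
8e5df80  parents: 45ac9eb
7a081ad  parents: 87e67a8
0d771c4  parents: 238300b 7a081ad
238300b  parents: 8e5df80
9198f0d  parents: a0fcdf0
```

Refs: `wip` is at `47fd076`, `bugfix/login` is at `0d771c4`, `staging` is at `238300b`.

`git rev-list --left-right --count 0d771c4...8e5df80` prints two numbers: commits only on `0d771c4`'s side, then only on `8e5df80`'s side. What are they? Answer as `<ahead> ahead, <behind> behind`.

4 ahead, 0 behind

Reachable from 0d771c4: {0d771c4, 238300b, 45ac9eb, 7a081ad, 87e67a8, 8e5df80}.
Reachable from 8e5df80: {45ac9eb, 8e5df80}.
Only in 0d771c4's history (ahead): {0d771c4, 238300b, 7a081ad, 87e67a8} — 4.
Only in 8e5df80's history (behind): {} — 0.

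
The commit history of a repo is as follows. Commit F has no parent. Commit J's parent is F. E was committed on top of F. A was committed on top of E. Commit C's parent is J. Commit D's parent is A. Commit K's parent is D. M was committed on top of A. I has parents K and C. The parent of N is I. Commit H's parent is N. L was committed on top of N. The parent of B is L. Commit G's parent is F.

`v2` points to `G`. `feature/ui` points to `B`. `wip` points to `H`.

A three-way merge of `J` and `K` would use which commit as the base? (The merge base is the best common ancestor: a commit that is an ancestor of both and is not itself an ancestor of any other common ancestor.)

Ancestors of J: {F, J}.
Ancestors of K: {A, D, E, F, K}.
Common ancestors: {F}.
The only common ancestor is F, so it is the merge base.

F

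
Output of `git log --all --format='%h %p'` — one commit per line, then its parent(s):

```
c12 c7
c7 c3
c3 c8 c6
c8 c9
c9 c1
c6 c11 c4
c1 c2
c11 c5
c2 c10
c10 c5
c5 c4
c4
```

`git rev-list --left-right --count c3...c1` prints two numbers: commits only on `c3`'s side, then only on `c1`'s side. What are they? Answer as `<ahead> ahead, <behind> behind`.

Reachable from c3: {c1, c10, c11, c2, c3, c4, c5, c6, c8, c9}.
Reachable from c1: {c1, c10, c2, c4, c5}.
Only in c3's history (ahead): {c11, c3, c6, c8, c9} — 5.
Only in c1's history (behind): {} — 0.

5 ahead, 0 behind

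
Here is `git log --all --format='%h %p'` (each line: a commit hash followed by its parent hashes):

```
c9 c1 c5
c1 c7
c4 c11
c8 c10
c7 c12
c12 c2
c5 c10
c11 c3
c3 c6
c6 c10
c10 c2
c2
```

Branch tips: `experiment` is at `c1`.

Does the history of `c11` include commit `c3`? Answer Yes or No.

Yes

Ancestors of c11 (commits reachable by following parents): {c10, c11, c2, c3, c6}.
c3 is in that set, so it is an ancestor of c11.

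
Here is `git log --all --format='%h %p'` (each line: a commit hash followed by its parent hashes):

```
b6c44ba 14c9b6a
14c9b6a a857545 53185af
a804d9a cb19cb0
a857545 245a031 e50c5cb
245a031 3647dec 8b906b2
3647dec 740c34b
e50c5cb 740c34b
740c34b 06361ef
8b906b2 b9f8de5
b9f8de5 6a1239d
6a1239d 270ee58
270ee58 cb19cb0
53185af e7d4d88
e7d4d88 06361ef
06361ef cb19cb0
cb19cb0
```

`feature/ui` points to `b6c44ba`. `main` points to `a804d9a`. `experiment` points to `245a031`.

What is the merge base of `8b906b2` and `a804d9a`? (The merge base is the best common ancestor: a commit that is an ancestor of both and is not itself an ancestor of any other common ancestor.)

Ancestors of 8b906b2: {270ee58, 6a1239d, 8b906b2, b9f8de5, cb19cb0}.
Ancestors of a804d9a: {a804d9a, cb19cb0}.
Common ancestors: {cb19cb0}.
The only common ancestor is cb19cb0, so it is the merge base.

cb19cb0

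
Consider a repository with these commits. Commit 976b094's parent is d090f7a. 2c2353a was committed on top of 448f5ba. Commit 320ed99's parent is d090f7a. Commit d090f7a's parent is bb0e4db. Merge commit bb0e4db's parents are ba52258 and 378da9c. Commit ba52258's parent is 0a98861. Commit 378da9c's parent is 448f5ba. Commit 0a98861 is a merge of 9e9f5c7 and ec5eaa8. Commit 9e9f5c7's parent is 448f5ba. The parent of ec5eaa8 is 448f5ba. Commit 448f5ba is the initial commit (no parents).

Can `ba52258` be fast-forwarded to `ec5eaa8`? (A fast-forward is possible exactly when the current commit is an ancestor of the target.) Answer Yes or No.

No

A fast-forward from ba52258 to ec5eaa8 is possible iff ba52258 is an ancestor of ec5eaa8.
Ancestors of ec5eaa8: {448f5ba, ec5eaa8}.
ba52258 is not among them, so fast-forward is not possible.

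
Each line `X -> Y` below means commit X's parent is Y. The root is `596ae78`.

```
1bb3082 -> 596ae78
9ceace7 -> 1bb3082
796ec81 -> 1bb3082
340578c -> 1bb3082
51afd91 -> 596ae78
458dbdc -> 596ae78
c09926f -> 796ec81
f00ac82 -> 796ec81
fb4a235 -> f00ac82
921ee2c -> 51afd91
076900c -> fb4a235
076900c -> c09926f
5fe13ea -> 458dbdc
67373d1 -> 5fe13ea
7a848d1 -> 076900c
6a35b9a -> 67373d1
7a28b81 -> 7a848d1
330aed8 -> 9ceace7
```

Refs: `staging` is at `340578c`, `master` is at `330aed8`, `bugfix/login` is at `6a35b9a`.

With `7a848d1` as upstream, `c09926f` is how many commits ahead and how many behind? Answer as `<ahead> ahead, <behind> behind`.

0 ahead, 4 behind

Reachable from c09926f: {1bb3082, 596ae78, 796ec81, c09926f}.
Reachable from 7a848d1: {076900c, 1bb3082, 596ae78, 796ec81, 7a848d1, c09926f, f00ac82, fb4a235}.
Only in c09926f's history (ahead): {} — 0.
Only in 7a848d1's history (behind): {076900c, 7a848d1, f00ac82, fb4a235} — 4.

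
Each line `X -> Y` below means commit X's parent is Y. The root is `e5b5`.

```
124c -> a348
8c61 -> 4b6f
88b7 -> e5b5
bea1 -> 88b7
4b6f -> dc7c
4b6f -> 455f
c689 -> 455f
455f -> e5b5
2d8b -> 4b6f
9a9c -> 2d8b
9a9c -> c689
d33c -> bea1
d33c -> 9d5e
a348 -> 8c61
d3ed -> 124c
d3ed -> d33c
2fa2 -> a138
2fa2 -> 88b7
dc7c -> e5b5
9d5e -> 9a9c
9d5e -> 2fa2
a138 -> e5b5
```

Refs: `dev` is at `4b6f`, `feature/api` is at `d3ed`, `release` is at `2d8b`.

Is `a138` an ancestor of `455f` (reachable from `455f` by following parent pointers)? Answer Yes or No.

No

Ancestors of 455f: {455f, e5b5}.
a138 is not in that set, so it is not an ancestor of 455f.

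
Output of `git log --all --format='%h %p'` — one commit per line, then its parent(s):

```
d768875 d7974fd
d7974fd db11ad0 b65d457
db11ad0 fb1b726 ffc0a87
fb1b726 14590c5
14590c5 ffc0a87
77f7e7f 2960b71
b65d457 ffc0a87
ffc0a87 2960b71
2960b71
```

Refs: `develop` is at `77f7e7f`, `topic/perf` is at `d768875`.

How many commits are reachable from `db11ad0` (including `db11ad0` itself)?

Walking parent pointers from db11ad0: reachable set = {14590c5, 2960b71, db11ad0, fb1b726, ffc0a87}.
That is 5 commits.

5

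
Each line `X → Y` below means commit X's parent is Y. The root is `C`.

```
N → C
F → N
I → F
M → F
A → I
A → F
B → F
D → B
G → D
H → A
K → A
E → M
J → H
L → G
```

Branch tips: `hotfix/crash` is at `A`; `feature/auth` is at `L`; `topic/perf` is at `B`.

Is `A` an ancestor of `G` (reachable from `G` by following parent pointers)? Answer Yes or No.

No

Ancestors of G: {B, C, D, F, G, N}.
A is not in that set, so it is not an ancestor of G.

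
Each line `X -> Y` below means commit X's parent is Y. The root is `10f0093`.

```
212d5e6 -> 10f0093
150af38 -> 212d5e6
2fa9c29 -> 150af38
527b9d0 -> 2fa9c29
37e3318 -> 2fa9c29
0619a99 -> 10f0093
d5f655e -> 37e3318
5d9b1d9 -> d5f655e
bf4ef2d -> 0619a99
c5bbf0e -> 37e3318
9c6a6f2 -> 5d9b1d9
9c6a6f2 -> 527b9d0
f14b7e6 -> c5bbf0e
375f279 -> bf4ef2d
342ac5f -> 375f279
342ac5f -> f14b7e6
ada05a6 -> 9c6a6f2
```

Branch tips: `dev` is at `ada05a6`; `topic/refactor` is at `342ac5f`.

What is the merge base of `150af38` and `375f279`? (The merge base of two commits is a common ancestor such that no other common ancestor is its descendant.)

10f0093

Ancestors of 150af38: {10f0093, 150af38, 212d5e6}.
Ancestors of 375f279: {0619a99, 10f0093, 375f279, bf4ef2d}.
Common ancestors: {10f0093}.
The only common ancestor is 10f0093, so it is the merge base.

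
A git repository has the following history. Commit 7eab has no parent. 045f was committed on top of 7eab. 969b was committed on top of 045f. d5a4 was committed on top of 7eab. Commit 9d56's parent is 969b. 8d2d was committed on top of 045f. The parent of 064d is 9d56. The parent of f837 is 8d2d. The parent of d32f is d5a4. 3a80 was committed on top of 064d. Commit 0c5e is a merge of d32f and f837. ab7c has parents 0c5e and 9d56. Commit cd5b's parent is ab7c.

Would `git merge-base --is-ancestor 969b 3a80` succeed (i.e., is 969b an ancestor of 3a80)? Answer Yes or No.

Yes

Ancestors of 3a80 (commits reachable by following parents): {045f, 064d, 3a80, 7eab, 969b, 9d56}.
969b is in that set, so it is an ancestor of 3a80.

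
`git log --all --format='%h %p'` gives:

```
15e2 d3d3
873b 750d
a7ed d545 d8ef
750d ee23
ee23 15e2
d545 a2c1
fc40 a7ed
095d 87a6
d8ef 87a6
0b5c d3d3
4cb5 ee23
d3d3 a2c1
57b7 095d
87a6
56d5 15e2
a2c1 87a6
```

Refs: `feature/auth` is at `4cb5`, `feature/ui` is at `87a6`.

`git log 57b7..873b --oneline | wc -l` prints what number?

Reachable from 873b: {15e2, 750d, 873b, 87a6, a2c1, d3d3, ee23}.
Reachable from 57b7: {095d, 57b7, 87a6}.
In 873b's history but not 57b7's: {15e2, 750d, 873b, a2c1, d3d3, ee23} — 6 commits.

6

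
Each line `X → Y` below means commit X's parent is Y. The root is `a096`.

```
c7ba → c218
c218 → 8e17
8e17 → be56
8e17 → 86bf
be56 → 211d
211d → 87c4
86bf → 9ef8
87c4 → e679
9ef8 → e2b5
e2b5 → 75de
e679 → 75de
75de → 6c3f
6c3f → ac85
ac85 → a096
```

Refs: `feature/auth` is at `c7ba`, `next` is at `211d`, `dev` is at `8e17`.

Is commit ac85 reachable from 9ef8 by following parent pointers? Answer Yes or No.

Yes

Ancestors of 9ef8 (commits reachable by following parents): {6c3f, 75de, 9ef8, a096, ac85, e2b5}.
ac85 is in that set, so it is an ancestor of 9ef8.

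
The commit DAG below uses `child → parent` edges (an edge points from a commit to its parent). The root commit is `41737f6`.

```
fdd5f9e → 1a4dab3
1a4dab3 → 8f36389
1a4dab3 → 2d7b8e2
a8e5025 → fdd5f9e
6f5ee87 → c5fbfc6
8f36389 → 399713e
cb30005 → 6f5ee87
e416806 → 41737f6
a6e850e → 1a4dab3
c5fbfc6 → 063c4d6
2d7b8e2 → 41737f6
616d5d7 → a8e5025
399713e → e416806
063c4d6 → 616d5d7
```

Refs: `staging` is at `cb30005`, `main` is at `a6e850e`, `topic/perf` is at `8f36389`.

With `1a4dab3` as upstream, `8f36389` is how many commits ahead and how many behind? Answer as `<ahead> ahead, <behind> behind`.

0 ahead, 2 behind

Reachable from 8f36389: {399713e, 41737f6, 8f36389, e416806}.
Reachable from 1a4dab3: {1a4dab3, 2d7b8e2, 399713e, 41737f6, 8f36389, e416806}.
Only in 8f36389's history (ahead): {} — 0.
Only in 1a4dab3's history (behind): {1a4dab3, 2d7b8e2} — 2.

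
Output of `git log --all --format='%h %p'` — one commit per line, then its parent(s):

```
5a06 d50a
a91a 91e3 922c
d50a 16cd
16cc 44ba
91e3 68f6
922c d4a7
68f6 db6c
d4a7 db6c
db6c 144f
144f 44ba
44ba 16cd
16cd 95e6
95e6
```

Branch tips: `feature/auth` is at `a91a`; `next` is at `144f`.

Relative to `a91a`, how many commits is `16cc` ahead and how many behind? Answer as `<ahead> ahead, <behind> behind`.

Reachable from 16cc: {16cc, 16cd, 44ba, 95e6}.
Reachable from a91a: {144f, 16cd, 44ba, 68f6, 91e3, 922c, 95e6, a91a, d4a7, db6c}.
Only in 16cc's history (ahead): {16cc} — 1.
Only in a91a's history (behind): {144f, 68f6, 91e3, 922c, a91a, d4a7, db6c} — 7.

1 ahead, 7 behind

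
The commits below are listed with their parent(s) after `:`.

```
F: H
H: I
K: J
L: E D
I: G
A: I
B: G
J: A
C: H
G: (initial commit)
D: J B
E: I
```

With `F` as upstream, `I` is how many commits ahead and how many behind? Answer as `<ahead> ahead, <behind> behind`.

0 ahead, 2 behind

Reachable from I: {G, I}.
Reachable from F: {F, G, H, I}.
Only in I's history (ahead): {} — 0.
Only in F's history (behind): {F, H} — 2.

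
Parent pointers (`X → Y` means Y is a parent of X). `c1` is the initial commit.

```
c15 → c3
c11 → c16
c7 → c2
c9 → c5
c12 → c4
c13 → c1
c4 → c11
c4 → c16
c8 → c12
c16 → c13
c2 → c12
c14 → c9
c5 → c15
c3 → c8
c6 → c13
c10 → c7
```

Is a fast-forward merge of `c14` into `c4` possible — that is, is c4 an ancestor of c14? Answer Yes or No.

A fast-forward from c4 to c14 is possible iff c4 is an ancestor of c14.
Ancestors of c14: {c1, c11, c12, c13, c14, c15, c16, c3, c4, c5, c8, c9}.
c4 is among them, so fast-forward is possible.

Yes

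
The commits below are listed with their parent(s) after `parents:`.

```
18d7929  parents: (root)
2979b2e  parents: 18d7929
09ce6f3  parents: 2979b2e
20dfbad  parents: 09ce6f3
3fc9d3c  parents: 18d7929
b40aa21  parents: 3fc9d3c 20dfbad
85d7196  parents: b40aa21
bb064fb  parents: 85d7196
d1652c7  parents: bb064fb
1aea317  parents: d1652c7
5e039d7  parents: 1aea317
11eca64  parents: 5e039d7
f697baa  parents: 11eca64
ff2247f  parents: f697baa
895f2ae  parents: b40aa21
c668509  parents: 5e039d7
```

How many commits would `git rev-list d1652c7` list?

9

Walking parent pointers from d1652c7: reachable set = {09ce6f3, 18d7929, 20dfbad, 2979b2e, 3fc9d3c, 85d7196, b40aa21, bb064fb, d1652c7}.
That is 9 commits.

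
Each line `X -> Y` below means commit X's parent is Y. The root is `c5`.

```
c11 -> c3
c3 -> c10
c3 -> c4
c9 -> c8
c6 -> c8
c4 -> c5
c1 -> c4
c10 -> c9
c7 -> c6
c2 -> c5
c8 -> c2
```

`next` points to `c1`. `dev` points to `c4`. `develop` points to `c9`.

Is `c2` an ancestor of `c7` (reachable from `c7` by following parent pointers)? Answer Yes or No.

Ancestors of c7 (commits reachable by following parents): {c2, c5, c6, c7, c8}.
c2 is in that set, so it is an ancestor of c7.

Yes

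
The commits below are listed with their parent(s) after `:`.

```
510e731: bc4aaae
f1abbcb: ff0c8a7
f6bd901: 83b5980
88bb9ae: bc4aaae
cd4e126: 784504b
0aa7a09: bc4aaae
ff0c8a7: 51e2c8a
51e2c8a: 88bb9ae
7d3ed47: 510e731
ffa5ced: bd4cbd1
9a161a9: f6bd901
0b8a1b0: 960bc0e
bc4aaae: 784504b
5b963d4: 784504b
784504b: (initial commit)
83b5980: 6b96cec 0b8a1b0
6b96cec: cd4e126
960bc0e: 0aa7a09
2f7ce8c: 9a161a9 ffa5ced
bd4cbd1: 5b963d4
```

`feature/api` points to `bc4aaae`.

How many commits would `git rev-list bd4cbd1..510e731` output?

Reachable from 510e731: {510e731, 784504b, bc4aaae}.
Reachable from bd4cbd1: {5b963d4, 784504b, bd4cbd1}.
In 510e731's history but not bd4cbd1's: {510e731, bc4aaae} — 2 commits.

2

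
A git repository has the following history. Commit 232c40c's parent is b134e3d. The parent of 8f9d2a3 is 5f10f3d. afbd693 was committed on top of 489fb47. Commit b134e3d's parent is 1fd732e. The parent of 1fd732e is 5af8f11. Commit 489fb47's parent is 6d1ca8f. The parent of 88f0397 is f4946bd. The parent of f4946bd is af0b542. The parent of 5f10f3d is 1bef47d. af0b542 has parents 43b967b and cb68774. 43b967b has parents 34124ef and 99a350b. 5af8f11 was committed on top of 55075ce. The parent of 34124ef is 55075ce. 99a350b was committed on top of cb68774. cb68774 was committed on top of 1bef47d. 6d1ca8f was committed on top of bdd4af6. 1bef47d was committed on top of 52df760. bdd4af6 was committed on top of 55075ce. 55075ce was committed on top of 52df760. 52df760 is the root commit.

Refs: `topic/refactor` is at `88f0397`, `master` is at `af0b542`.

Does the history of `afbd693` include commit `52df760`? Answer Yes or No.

Ancestors of afbd693 (commits reachable by following parents): {489fb47, 52df760, 55075ce, 6d1ca8f, afbd693, bdd4af6}.
52df760 is in that set, so it is an ancestor of afbd693.

Yes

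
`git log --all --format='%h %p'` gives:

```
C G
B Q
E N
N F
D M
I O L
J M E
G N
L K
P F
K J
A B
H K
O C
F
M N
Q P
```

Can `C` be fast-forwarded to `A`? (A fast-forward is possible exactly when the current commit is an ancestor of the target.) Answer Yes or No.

No

A fast-forward from C to A is possible iff C is an ancestor of A.
Ancestors of A: {A, B, F, P, Q}.
C is not among them, so fast-forward is not possible.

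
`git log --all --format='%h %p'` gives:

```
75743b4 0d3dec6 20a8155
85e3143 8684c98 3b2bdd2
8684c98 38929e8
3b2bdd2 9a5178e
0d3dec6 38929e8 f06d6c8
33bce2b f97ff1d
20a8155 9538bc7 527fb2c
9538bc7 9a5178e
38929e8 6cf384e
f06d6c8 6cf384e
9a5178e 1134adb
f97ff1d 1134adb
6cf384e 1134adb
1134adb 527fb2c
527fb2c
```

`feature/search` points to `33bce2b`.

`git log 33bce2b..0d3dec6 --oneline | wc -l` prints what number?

4

Reachable from 0d3dec6: {0d3dec6, 1134adb, 38929e8, 527fb2c, 6cf384e, f06d6c8}.
Reachable from 33bce2b: {1134adb, 33bce2b, 527fb2c, f97ff1d}.
In 0d3dec6's history but not 33bce2b's: {0d3dec6, 38929e8, 6cf384e, f06d6c8} — 4 commits.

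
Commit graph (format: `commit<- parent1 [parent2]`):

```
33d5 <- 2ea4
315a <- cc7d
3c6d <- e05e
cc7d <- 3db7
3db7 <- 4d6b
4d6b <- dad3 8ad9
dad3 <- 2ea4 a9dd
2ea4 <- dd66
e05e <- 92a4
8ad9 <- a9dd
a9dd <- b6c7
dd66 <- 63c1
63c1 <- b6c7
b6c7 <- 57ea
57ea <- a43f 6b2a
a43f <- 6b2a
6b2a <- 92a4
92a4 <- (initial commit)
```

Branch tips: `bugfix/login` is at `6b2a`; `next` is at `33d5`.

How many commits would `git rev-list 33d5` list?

Walking parent pointers from 33d5: reachable set = {2ea4, 33d5, 57ea, 63c1, 6b2a, 92a4, a43f, b6c7, dd66}.
That is 9 commits.

9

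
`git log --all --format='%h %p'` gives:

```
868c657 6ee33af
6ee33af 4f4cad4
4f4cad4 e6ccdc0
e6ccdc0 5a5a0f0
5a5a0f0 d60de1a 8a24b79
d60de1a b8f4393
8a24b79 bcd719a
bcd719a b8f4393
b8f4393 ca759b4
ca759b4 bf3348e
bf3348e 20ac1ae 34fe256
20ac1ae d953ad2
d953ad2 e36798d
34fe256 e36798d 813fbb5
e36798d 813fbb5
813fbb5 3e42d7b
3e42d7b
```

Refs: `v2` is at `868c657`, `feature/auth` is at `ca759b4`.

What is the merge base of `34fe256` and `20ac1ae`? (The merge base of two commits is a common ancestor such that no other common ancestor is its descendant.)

e36798d

Ancestors of 34fe256: {34fe256, 3e42d7b, 813fbb5, e36798d}.
Ancestors of 20ac1ae: {20ac1ae, 3e42d7b, 813fbb5, d953ad2, e36798d}.
Common ancestors: {3e42d7b, 813fbb5, e36798d}.
Among these, e36798d is not an ancestor of any other common ancestor — it is the merge base.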